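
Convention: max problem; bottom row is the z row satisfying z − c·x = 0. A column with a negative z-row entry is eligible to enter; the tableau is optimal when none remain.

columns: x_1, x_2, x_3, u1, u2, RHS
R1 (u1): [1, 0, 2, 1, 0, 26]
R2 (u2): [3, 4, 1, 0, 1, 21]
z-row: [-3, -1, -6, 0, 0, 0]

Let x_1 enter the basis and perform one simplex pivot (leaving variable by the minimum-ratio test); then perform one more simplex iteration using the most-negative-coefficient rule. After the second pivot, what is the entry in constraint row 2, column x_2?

Ratio test on column x_1 — row 1: 26/1 = 26; row 2: 21/3 = 7. Minimum is 7 at row 2 (u2 leaves); pivot element 3.
Divide row 2 by 3; eliminate column x_1 from the other rows.
Second iteration: most negative z-row entry is -5 in column x_3, so x_3 enters.
Ratio test on column x_3 — row 1: 19/(5/3) = 57/5; row 2: 7/(1/3) = 21. Minimum is 57/5 at row 1 (u1 leaves); pivot element 5/3.
Divide row 1 by 5/3; eliminate column x_3 from the other rows.
After both pivots, the entry at constraint row 2, column x_2 is 8/5.

8/5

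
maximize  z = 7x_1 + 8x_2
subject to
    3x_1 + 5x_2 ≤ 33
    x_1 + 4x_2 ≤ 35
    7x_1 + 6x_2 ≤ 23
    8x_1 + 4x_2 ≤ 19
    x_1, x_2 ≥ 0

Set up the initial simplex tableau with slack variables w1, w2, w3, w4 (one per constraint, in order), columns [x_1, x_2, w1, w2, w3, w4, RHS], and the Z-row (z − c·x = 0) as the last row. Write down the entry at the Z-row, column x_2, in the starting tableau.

The Z-row carries the negated objective coefficients: the x_2 entry is -8.

-8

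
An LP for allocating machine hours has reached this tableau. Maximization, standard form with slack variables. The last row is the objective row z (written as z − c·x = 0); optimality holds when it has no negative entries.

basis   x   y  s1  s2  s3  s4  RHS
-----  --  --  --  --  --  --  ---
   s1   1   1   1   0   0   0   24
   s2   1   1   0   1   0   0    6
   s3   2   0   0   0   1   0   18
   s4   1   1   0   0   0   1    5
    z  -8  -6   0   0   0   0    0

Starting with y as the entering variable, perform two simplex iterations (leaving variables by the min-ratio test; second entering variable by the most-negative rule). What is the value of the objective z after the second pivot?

Ratio test on column y — row 1: 24/1 = 24; row 2: 6/1 = 6; row 3: entry 0 ≤ 0; row 4: 5/1 = 5. Minimum is 5 at row 4 (s4 leaves); pivot element 1.
Pivot on row 4; the z-row RHS becomes 0 − (-6)·5 = 30.
Next entering variable (most negative z-row entry -2): x.
Ratio test on column x — row 1: entry 0 ≤ 0; row 2: entry 0 ≤ 0; row 3: 18/2 = 9; row 4: 5/1 = 5. Minimum is 5 at row 4 (y leaves); pivot element 1.
After the second pivot the z-row RHS is 30 − (-2)·5 = 40.

40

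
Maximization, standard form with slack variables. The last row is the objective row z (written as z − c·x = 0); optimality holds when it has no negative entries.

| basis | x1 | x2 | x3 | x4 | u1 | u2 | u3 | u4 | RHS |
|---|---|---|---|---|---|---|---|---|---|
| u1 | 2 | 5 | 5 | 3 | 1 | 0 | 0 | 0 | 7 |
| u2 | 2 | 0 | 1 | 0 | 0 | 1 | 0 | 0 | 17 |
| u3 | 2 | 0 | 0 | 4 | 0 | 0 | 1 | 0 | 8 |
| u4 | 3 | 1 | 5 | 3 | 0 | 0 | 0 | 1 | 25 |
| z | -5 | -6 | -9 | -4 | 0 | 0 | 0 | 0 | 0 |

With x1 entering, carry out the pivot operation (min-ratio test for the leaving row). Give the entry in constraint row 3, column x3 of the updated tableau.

Ratio test on column x1 — row 1: 7/2 = 7/2; row 2: 17/2 = 17/2; row 3: 8/2 = 4; row 4: 25/3 = 25/3. Minimum is 7/2 at row 1 (u1 leaves); pivot element 2.
Divide row 1 by 2; eliminate column x1 from the other rows.
Row 3 update in column x3: 0 − 2·(5/2) = -5.

-5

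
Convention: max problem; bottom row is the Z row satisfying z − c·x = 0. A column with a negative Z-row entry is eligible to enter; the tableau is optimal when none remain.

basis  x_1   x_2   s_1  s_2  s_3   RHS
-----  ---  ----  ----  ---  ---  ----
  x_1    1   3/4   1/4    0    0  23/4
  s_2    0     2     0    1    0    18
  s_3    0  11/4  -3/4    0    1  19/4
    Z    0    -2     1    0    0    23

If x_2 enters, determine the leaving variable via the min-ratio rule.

Column x_2 entries and ratios — x_1: (23/4)/(3/4) = 23/3; s_2: 18/2 = 9; s_3: (19/4)/(11/4) = 19/11.
Smallest ratio is 19/11 in the row of s_3, so s_3 leaves.

s_3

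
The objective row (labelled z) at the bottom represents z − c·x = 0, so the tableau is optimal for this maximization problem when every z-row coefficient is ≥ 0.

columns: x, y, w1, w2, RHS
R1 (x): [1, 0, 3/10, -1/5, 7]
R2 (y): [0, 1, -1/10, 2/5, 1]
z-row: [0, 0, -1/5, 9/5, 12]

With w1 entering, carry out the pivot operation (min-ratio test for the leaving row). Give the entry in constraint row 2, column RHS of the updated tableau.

Ratio test on column w1 — row 1: 7/(3/10) = 70/3; row 2: entry -1/10 ≤ 0. Minimum is 70/3 at row 1 (x leaves); pivot element 3/10.
Divide row 1 by 3/10; eliminate column w1 from the other rows.
Row 2 update in column RHS: 1 − (-1/10)·(70/3) = 10/3.

10/3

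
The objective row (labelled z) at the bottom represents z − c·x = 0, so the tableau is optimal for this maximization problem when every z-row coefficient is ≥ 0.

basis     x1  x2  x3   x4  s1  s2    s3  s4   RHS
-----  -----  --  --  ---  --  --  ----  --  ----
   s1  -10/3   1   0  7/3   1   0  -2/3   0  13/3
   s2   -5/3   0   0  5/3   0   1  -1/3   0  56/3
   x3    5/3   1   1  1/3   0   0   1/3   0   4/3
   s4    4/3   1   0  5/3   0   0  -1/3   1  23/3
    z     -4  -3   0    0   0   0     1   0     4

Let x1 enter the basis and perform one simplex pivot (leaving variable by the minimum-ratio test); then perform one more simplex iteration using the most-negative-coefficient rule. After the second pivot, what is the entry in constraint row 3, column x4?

Ratio test on column x1 — row 1: entry -10/3 ≤ 0; row 2: entry -5/3 ≤ 0; row 3: (4/3)/(5/3) = 4/5; row 4: (23/3)/(4/3) = 23/4. Minimum is 4/5 at row 3 (x3 leaves); pivot element 5/3.
Divide row 3 by 5/3; eliminate column x1 from the other rows.
Second iteration: most negative z-row entry is -3/5 in column x2, so x2 enters.
Ratio test on column x2 — row 1: 7/3 = 7/3; row 2: 20/1 = 20; row 3: (4/5)/(3/5) = 4/3; row 4: (33/5)/(1/5) = 33. Minimum is 4/3 at row 3 (x1 leaves); pivot element 3/5.
Divide row 3 by 3/5; eliminate column x2 from the other rows.
After both pivots, the entry at constraint row 3, column x4 is 1/3.

1/3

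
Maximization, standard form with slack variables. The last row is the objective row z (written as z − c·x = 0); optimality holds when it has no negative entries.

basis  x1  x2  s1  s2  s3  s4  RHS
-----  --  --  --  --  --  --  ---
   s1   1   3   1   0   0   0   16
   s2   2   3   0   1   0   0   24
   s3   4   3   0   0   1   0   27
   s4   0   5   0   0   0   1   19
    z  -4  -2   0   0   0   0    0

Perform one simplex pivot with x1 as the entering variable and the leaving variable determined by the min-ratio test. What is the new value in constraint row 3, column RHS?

27/4

Ratio test on column x1 — row 1: 16/1 = 16; row 2: 24/2 = 12; row 3: 27/4 = 27/4; row 4: entry 0 ≤ 0. Minimum is 27/4 at row 3 (s3 leaves); pivot element 4.
Divide row 3 by 4; eliminate column x1 from the other rows.
In the new row 3, the RHS entry is the old entry divided by the pivot: 27/4 = 27/4.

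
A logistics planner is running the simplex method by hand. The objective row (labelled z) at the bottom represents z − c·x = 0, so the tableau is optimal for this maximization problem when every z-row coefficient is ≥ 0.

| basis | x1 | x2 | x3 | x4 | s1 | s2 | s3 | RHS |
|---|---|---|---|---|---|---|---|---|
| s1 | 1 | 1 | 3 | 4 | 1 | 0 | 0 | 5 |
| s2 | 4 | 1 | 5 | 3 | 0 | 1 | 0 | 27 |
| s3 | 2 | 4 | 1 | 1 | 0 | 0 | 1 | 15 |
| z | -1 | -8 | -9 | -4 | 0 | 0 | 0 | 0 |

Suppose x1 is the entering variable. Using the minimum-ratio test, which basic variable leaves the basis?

s1

Column x1 entries and ratios — s1: 5/1 = 5; s2: 27/4 = 27/4; s3: 15/2 = 15/2.
Smallest ratio is 5 in the row of s1, so s1 leaves.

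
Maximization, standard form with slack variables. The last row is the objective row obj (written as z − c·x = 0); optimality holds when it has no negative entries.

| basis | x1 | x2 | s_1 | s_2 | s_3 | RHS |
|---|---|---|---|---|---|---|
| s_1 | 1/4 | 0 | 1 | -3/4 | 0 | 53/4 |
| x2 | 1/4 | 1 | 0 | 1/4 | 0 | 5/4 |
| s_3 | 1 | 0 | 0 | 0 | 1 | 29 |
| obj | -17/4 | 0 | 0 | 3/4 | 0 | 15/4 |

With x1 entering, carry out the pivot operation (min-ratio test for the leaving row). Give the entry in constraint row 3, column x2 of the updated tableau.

Ratio test on column x1 — row 1: (53/4)/(1/4) = 53; row 2: (5/4)/(1/4) = 5; row 3: 29/1 = 29. Minimum is 5 at row 2 (x2 leaves); pivot element 1/4.
Divide row 2 by 1/4; eliminate column x1 from the other rows.
Row 3 update in column x2: 0 − 1·4 = -4.

-4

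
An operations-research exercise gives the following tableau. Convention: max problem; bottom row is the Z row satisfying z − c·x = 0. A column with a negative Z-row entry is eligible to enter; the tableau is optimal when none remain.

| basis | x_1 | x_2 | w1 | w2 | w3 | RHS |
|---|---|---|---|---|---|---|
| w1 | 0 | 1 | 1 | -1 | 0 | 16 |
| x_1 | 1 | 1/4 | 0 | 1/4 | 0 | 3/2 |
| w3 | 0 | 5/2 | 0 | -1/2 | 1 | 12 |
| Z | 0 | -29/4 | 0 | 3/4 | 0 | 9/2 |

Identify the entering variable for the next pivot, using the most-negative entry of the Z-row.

x_2

Negative Z-row entries: x_2: -29/4.
The most negative is -29/4 in column x_2, so x_2 enters.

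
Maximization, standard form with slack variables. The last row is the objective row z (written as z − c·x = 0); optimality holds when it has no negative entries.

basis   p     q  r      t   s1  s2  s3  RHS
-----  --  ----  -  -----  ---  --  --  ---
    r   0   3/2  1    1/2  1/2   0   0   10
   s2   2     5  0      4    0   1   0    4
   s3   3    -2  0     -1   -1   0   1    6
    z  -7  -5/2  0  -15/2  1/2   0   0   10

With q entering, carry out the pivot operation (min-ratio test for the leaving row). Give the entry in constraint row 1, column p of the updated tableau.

Ratio test on column q — row 1: 10/(3/2) = 20/3; row 2: 4/5 = 4/5; row 3: entry -2 ≤ 0. Minimum is 4/5 at row 2 (s2 leaves); pivot element 5.
Divide row 2 by 5; eliminate column q from the other rows.
Row 1 update in column p: 0 − (3/2)·(2/5) = -3/5.

-3/5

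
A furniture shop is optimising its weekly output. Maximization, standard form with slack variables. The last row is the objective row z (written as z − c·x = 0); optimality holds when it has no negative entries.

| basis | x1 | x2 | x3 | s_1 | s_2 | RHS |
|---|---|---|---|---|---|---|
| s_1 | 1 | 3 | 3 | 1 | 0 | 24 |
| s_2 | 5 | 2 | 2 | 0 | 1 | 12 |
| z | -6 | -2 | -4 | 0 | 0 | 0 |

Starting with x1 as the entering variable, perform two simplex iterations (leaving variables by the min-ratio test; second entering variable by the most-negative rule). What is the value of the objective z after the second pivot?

Ratio test on column x1 — row 1: 24/1 = 24; row 2: 12/5 = 12/5. Minimum is 12/5 at row 2 (s_2 leaves); pivot element 5.
Pivot on row 2; the z-row RHS becomes 0 − (-6)·(12/5) = 72/5.
Next entering variable (most negative z-row entry -8/5): x3.
Ratio test on column x3 — row 1: (108/5)/(13/5) = 108/13; row 2: (12/5)/(2/5) = 6. Minimum is 6 at row 2 (x1 leaves); pivot element 2/5.
After the second pivot the z-row RHS is 72/5 − (-8/5)·6 = 24.

24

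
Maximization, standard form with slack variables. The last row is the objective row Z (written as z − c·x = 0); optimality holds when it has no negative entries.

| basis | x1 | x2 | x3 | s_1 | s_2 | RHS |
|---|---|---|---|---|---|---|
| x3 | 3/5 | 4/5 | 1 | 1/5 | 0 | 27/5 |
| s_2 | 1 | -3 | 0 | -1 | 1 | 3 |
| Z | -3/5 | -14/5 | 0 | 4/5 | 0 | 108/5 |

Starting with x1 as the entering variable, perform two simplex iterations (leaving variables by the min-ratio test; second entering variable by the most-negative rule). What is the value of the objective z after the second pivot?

Ratio test on column x1 — row 1: (27/5)/(3/5) = 9; row 2: 3/1 = 3. Minimum is 3 at row 2 (s_2 leaves); pivot element 1.
Pivot on row 2; the Z-row RHS becomes 108/5 − (-3/5)·3 = 117/5.
Next entering variable (most negative Z-row entry -23/5): x2.
Ratio test on column x2 — row 1: (18/5)/(13/5) = 18/13; row 2: entry -3 ≤ 0. Minimum is 18/13 at row 1 (x3 leaves); pivot element 13/5.
After the second pivot the Z-row RHS is 117/5 − (-23/5)·(18/13) = 387/13.

387/13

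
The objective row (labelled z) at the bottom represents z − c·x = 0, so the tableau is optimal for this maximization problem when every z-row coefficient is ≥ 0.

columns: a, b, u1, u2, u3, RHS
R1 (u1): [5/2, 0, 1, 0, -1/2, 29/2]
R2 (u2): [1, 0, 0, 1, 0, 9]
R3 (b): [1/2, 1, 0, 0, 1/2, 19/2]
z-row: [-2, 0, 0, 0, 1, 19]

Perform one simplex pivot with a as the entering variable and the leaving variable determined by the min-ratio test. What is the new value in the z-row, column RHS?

153/5

Ratio test on column a — row 1: (29/2)/(5/2) = 29/5; row 2: 9/1 = 9; row 3: (19/2)/(1/2) = 19. Minimum is 29/5 at row 1 (u1 leaves); pivot element 5/2.
Divide row 1 by 5/2; eliminate column a from the other rows.
z-row update in column RHS: 19 − (-2)·(29/5) = 153/5.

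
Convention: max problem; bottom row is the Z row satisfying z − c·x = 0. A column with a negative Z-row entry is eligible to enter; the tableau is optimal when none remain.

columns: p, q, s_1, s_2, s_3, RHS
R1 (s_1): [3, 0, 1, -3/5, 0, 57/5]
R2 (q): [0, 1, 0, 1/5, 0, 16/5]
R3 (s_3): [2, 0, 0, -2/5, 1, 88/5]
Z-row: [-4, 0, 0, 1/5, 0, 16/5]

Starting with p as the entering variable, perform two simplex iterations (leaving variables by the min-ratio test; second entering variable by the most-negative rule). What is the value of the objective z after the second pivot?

Ratio test on column p — row 1: (57/5)/3 = 19/5; row 2: entry 0 ≤ 0; row 3: (88/5)/2 = 44/5. Minimum is 19/5 at row 1 (s_1 leaves); pivot element 3.
Pivot on row 1; the Z-row RHS becomes 16/5 − (-4)·(19/5) = 92/5.
Next entering variable (most negative Z-row entry -3/5): s_2.
Ratio test on column s_2 — row 1: entry -1/5 ≤ 0; row 2: (16/5)/(1/5) = 16; row 3: entry 0 ≤ 0. Minimum is 16 at row 2 (q leaves); pivot element 1/5.
After the second pivot the Z-row RHS is 92/5 − (-3/5)·16 = 28.

28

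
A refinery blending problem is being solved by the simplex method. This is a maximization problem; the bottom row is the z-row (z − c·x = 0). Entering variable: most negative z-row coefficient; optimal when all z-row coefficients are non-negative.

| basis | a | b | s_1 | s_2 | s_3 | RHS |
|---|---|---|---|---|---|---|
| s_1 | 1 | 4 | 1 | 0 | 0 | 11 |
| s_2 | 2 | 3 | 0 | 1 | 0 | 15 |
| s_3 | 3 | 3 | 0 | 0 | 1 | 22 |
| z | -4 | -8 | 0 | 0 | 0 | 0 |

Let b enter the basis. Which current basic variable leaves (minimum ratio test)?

Column b entries and ratios — s_1: 11/4 = 11/4; s_2: 15/3 = 5; s_3: 22/3 = 22/3.
Smallest ratio is 11/4 in the row of s_1, so s_1 leaves.

s_1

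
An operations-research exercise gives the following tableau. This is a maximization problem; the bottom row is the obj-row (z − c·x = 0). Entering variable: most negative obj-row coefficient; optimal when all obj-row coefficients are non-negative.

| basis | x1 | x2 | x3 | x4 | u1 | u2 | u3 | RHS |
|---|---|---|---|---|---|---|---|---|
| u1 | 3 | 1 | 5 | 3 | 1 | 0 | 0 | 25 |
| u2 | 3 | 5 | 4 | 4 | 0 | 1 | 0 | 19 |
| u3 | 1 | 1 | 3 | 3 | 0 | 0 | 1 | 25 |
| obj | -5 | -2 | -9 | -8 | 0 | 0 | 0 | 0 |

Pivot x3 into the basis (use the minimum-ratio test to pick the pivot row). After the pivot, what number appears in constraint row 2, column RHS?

Ratio test on column x3 — row 1: 25/5 = 5; row 2: 19/4 = 19/4; row 3: 25/3 = 25/3. Minimum is 19/4 at row 2 (u2 leaves); pivot element 4.
Divide row 2 by 4; eliminate column x3 from the other rows.
In the new row 2, the RHS entry is the old entry divided by the pivot: 19/4 = 19/4.

19/4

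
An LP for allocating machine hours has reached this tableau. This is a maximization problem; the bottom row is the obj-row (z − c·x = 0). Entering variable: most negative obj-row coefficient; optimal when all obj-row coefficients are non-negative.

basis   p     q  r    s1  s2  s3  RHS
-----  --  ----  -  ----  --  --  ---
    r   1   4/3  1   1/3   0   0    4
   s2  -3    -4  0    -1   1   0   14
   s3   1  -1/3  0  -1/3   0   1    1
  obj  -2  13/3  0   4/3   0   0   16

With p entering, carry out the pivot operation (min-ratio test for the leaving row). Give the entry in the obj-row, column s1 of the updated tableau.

2/3

Ratio test on column p — row 1: 4/1 = 4; row 2: entry -3 ≤ 0; row 3: 1/1 = 1. Minimum is 1 at row 3 (s3 leaves); pivot element 1.
Divide row 3 by 1; eliminate column p from the other rows.
obj-row update in column s1: 4/3 − (-2)·(-1/3) = 2/3.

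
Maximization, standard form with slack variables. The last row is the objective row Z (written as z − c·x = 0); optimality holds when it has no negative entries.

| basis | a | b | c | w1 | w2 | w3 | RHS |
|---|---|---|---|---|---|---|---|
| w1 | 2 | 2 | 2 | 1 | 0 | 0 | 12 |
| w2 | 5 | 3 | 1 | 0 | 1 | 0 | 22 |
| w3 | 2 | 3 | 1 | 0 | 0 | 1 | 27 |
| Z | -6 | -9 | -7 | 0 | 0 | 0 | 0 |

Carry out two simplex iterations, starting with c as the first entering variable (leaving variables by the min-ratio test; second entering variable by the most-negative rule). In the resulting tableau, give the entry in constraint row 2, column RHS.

4

Ratio test on column c — row 1: 12/2 = 6; row 2: 22/1 = 22; row 3: 27/1 = 27. Minimum is 6 at row 1 (w1 leaves); pivot element 2.
Divide row 1 by 2; eliminate column c from the other rows.
Second iteration: most negative Z-row entry is -2 in column b, so b enters.
Ratio test on column b — row 1: 6/1 = 6; row 2: 16/2 = 8; row 3: 21/2 = 21/2. Minimum is 6 at row 1 (c leaves); pivot element 1.
Divide row 1 by 1; eliminate column b from the other rows.
After both pivots, the entry at constraint row 2, column RHS is 4.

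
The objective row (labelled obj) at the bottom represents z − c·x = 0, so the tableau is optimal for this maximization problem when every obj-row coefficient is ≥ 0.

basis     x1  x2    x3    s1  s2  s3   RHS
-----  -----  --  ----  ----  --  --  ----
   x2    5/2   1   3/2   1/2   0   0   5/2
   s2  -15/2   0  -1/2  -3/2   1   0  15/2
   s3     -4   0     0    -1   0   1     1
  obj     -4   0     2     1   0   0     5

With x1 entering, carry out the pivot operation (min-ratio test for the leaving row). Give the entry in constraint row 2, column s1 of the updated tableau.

Ratio test on column x1 — row 1: (5/2)/(5/2) = 1; row 2: entry -15/2 ≤ 0; row 3: entry -4 ≤ 0. Minimum is 1 at row 1 (x2 leaves); pivot element 5/2.
Divide row 1 by 5/2; eliminate column x1 from the other rows.
Row 2 update in column s1: -3/2 − (-15/2)·(1/5) = 0.

0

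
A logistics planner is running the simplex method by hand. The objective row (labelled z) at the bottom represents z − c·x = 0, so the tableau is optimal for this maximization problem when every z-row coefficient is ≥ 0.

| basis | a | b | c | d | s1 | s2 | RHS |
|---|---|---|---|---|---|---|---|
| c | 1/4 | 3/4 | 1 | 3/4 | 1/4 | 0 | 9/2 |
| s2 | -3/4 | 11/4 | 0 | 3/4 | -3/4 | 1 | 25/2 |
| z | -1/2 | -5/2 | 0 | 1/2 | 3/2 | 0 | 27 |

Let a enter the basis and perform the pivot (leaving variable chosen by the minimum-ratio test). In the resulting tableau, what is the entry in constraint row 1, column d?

Ratio test on column a — row 1: (9/2)/(1/4) = 18; row 2: entry -3/4 ≤ 0. Minimum is 18 at row 1 (c leaves); pivot element 1/4.
Divide row 1 by 1/4; eliminate column a from the other rows.
In the new row 1, the d entry is the old entry divided by the pivot: (3/4)/(1/4) = 3.

3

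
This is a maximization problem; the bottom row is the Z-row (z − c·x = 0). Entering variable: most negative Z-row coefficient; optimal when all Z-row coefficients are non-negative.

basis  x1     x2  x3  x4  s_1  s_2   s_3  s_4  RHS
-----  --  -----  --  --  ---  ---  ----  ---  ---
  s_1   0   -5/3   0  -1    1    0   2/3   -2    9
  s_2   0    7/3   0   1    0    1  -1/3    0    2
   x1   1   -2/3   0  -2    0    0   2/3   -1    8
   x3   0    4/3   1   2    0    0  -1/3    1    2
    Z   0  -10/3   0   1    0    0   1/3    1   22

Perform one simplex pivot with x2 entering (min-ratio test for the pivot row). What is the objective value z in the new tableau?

174/7

Ratio test on column x2 — row 1: entry -5/3 ≤ 0; row 2: 2/(7/3) = 6/7; row 3: entry -2/3 ≤ 0; row 4: 2/(4/3) = 3/2. Minimum is 6/7 at row 2 (s_2 leaves); pivot element 7/3.
Pivot on row 2; the Z-row RHS becomes 22 − (-10/3)·(6/7) = 174/7.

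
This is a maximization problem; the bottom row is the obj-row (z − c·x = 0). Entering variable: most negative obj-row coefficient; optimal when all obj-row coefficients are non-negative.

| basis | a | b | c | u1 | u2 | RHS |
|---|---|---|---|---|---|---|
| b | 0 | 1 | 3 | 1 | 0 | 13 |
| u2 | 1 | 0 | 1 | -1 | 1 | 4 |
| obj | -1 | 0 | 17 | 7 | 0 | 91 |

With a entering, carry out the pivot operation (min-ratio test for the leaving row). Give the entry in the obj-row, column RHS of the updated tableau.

Ratio test on column a — row 1: entry 0 ≤ 0; row 2: 4/1 = 4. Minimum is 4 at row 2 (u2 leaves); pivot element 1.
Divide row 2 by 1; eliminate column a from the other rows.
obj-row update in column RHS: 91 − (-1)·4 = 95.

95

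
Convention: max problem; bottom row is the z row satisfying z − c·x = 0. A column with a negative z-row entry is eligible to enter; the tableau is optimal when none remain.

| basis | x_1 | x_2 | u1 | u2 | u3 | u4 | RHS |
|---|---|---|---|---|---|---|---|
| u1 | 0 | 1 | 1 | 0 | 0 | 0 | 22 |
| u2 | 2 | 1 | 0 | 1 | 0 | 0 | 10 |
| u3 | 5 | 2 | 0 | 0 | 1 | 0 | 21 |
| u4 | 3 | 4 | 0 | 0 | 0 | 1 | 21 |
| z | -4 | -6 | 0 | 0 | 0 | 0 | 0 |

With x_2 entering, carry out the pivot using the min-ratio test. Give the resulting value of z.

63/2

Ratio test on column x_2 — row 1: 22/1 = 22; row 2: 10/1 = 10; row 3: 21/2 = 21/2; row 4: 21/4 = 21/4. Minimum is 21/4 at row 4 (u4 leaves); pivot element 4.
Pivot on row 4; the z-row RHS becomes 0 − (-6)·(21/4) = 63/2.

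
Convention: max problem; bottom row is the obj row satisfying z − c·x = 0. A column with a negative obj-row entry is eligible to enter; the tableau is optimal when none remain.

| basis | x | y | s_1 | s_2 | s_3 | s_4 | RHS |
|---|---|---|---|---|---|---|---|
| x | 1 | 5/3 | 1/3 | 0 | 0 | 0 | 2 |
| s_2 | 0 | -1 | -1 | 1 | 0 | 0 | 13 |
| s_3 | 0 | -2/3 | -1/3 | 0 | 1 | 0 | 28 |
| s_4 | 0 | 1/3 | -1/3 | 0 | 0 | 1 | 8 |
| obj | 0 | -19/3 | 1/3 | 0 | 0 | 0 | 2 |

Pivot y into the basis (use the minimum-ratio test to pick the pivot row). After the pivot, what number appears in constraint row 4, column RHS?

Ratio test on column y — row 1: 2/(5/3) = 6/5; row 2: entry -1 ≤ 0; row 3: entry -2/3 ≤ 0; row 4: 8/(1/3) = 24. Minimum is 6/5 at row 1 (x leaves); pivot element 5/3.
Divide row 1 by 5/3; eliminate column y from the other rows.
Row 4 update in column RHS: 8 − (1/3)·(6/5) = 38/5.

38/5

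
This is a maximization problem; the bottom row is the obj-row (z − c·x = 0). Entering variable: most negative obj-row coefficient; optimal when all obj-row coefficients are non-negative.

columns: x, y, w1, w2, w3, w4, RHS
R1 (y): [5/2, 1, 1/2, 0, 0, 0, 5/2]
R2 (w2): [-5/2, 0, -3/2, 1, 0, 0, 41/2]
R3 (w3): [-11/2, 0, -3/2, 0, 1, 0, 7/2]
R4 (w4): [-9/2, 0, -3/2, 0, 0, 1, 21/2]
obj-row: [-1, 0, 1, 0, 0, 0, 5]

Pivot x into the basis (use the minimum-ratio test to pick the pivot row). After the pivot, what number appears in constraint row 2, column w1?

Ratio test on column x — row 1: (5/2)/(5/2) = 1; row 2: entry -5/2 ≤ 0; row 3: entry -11/2 ≤ 0; row 4: entry -9/2 ≤ 0. Minimum is 1 at row 1 (y leaves); pivot element 5/2.
Divide row 1 by 5/2; eliminate column x from the other rows.
Row 2 update in column w1: -3/2 − (-5/2)·(1/5) = -1.

-1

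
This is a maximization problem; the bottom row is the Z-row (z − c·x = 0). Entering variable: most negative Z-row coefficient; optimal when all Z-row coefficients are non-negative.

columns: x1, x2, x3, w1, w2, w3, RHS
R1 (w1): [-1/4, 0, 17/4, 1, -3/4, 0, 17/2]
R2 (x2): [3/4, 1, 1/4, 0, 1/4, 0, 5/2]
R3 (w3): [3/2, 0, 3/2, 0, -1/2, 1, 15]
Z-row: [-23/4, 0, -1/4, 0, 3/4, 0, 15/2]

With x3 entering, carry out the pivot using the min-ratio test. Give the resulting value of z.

8

Ratio test on column x3 — row 1: (17/2)/(17/4) = 2; row 2: (5/2)/(1/4) = 10; row 3: 15/(3/2) = 10. Minimum is 2 at row 1 (w1 leaves); pivot element 17/4.
Pivot on row 1; the Z-row RHS becomes 15/2 − (-1/4)·2 = 8.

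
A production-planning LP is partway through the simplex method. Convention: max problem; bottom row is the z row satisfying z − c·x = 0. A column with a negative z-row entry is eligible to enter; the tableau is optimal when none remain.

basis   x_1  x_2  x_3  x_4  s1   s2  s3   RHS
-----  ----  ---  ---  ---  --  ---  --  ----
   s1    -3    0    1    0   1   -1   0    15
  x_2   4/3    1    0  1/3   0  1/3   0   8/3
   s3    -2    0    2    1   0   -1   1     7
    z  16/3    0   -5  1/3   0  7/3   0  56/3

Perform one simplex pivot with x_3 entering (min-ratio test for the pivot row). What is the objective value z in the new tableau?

217/6

Ratio test on column x_3 — row 1: 15/1 = 15; row 2: entry 0 ≤ 0; row 3: 7/2 = 7/2. Minimum is 7/2 at row 3 (s3 leaves); pivot element 2.
Pivot on row 3; the z-row RHS becomes 56/3 − (-5)·(7/2) = 217/6.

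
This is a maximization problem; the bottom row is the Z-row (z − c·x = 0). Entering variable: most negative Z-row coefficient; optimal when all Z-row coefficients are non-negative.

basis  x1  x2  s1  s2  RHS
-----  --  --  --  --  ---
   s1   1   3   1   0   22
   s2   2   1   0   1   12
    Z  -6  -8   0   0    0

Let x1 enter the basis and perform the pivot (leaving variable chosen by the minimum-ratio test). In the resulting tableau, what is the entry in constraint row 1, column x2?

Ratio test on column x1 — row 1: 22/1 = 22; row 2: 12/2 = 6. Minimum is 6 at row 2 (s2 leaves); pivot element 2.
Divide row 2 by 2; eliminate column x1 from the other rows.
Row 1 update in column x2: 3 − 1·(1/2) = 5/2.

5/2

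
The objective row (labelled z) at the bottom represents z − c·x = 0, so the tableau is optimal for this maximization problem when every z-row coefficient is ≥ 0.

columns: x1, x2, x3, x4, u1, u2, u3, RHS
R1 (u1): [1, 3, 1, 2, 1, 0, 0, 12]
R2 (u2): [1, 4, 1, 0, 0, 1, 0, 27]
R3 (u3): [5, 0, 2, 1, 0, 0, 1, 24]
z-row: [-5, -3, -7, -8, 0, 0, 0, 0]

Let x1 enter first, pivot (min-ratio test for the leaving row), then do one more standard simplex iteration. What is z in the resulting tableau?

52

Ratio test on column x1 — row 1: 12/1 = 12; row 2: 27/1 = 27; row 3: 24/5 = 24/5. Minimum is 24/5 at row 3 (u3 leaves); pivot element 5.
Pivot on row 3; the z-row RHS becomes 0 − (-5)·(24/5) = 24.
Next entering variable (most negative z-row entry -7): x4.
Ratio test on column x4 — row 1: (36/5)/(9/5) = 4; row 2: entry -1/5 ≤ 0; row 3: (24/5)/(1/5) = 24. Minimum is 4 at row 1 (u1 leaves); pivot element 9/5.
After the second pivot the z-row RHS is 24 − (-7)·4 = 52.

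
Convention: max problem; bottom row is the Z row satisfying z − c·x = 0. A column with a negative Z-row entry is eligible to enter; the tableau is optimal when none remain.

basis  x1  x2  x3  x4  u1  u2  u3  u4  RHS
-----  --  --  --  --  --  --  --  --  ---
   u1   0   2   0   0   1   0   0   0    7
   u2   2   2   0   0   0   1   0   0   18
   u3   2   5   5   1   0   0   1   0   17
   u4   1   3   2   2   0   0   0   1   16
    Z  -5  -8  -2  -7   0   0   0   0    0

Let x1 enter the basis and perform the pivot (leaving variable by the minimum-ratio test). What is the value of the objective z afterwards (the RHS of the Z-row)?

85/2

Ratio test on column x1 — row 1: entry 0 ≤ 0; row 2: 18/2 = 9; row 3: 17/2 = 17/2; row 4: 16/1 = 16. Minimum is 17/2 at row 3 (u3 leaves); pivot element 2.
Pivot on row 3; the Z-row RHS becomes 0 − (-5)·(17/2) = 85/2.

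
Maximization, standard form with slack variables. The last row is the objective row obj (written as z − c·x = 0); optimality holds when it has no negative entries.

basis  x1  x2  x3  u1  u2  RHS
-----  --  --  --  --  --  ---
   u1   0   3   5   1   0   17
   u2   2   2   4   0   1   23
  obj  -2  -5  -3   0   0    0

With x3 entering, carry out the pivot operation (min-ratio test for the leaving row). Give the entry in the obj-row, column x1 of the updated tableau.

Ratio test on column x3 — row 1: 17/5 = 17/5; row 2: 23/4 = 23/4. Minimum is 17/5 at row 1 (u1 leaves); pivot element 5.
Divide row 1 by 5; eliminate column x3 from the other rows.
obj-row update in column x1: -2 − (-3)·0 = -2.

-2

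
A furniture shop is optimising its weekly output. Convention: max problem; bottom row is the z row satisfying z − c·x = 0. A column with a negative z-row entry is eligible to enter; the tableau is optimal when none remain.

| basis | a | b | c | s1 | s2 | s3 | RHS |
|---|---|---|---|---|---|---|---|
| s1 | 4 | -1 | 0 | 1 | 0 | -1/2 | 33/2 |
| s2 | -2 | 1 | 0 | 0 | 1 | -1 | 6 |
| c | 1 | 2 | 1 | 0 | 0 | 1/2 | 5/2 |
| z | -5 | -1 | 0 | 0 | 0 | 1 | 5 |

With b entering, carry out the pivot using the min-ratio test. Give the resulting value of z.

Ratio test on column b — row 1: entry -1 ≤ 0; row 2: 6/1 = 6; row 3: (5/2)/2 = 5/4. Minimum is 5/4 at row 3 (c leaves); pivot element 2.
Pivot on row 3; the z-row RHS becomes 5 − (-1)·(5/4) = 25/4.

25/4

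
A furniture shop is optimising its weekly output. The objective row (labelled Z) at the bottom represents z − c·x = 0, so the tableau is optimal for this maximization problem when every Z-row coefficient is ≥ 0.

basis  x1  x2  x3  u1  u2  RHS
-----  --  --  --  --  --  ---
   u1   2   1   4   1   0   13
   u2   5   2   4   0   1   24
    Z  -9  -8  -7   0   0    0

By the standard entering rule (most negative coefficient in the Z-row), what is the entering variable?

x1

Negative Z-row entries: x1: -9, x2: -8, x3: -7.
The most negative is -9 in column x1, so x1 enters.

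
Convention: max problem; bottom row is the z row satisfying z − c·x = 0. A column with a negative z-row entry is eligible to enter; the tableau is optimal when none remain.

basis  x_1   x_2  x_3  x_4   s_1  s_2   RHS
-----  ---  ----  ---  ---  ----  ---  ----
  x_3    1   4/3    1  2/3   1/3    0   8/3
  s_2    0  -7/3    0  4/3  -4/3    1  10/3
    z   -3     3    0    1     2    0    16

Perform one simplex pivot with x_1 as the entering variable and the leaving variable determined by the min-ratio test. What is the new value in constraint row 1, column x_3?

1

Ratio test on column x_1 — row 1: (8/3)/1 = 8/3; row 2: entry 0 ≤ 0. Minimum is 8/3 at row 1 (x_3 leaves); pivot element 1.
Divide row 1 by 1; eliminate column x_1 from the other rows.
In the new row 1, the x_3 entry is the old entry divided by the pivot: 1/1 = 1.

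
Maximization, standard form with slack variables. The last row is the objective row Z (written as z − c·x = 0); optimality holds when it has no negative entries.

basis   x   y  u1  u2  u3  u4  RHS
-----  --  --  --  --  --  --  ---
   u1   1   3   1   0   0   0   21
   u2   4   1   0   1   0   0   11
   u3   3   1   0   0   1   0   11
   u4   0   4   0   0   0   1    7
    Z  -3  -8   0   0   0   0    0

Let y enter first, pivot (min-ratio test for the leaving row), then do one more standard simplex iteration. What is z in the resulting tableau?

Ratio test on column y — row 1: 21/3 = 7; row 2: 11/1 = 11; row 3: 11/1 = 11; row 4: 7/4 = 7/4. Minimum is 7/4 at row 4 (u4 leaves); pivot element 4.
Pivot on row 4; the Z-row RHS becomes 0 − (-8)·(7/4) = 14.
Next entering variable (most negative Z-row entry -3): x.
Ratio test on column x — row 1: (63/4)/1 = 63/4; row 2: (37/4)/4 = 37/16; row 3: (37/4)/3 = 37/12; row 4: entry 0 ≤ 0. Minimum is 37/16 at row 2 (u2 leaves); pivot element 4.
After the second pivot the Z-row RHS is 14 − (-3)·(37/16) = 335/16.

335/16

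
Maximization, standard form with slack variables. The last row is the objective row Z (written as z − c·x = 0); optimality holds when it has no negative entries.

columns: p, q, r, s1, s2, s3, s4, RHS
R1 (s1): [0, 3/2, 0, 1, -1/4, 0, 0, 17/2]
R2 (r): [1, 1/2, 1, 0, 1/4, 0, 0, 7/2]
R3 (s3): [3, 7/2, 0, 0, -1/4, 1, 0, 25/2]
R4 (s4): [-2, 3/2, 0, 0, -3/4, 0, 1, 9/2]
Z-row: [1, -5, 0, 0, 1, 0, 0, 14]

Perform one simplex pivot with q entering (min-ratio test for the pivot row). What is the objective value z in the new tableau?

29

Ratio test on column q — row 1: (17/2)/(3/2) = 17/3; row 2: (7/2)/(1/2) = 7; row 3: (25/2)/(7/2) = 25/7; row 4: (9/2)/(3/2) = 3. Minimum is 3 at row 4 (s4 leaves); pivot element 3/2.
Pivot on row 4; the Z-row RHS becomes 14 − (-5)·3 = 29.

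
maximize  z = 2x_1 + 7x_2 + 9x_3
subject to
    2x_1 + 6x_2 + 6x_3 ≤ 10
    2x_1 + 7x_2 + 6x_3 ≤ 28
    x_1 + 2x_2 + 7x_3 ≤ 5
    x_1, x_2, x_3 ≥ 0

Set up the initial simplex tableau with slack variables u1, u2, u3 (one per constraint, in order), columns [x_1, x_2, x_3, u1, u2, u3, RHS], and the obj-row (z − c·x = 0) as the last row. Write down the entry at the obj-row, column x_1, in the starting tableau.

-2

The obj-row carries the negated objective coefficients: the x_1 entry is -2.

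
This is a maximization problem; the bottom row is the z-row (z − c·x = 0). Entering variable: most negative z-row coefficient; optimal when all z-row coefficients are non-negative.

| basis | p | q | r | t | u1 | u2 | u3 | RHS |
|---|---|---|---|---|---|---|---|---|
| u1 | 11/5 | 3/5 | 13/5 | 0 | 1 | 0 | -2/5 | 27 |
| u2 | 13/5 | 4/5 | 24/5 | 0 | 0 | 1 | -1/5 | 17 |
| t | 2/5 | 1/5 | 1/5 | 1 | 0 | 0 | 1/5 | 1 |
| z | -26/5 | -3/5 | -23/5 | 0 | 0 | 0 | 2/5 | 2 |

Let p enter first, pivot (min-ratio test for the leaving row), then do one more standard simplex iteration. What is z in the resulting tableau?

21

Ratio test on column p — row 1: 27/(11/5) = 135/11; row 2: 17/(13/5) = 85/13; row 3: 1/(2/5) = 5/2. Minimum is 5/2 at row 3 (t leaves); pivot element 2/5.
Pivot on row 3; the z-row RHS becomes 2 − (-26/5)·(5/2) = 15.
Next entering variable (most negative z-row entry -2): r.
Ratio test on column r — row 1: (43/2)/(3/2) = 43/3; row 2: (21/2)/(7/2) = 3; row 3: (5/2)/(1/2) = 5. Minimum is 3 at row 2 (u2 leaves); pivot element 7/2.
After the second pivot the z-row RHS is 15 − (-2)·3 = 21.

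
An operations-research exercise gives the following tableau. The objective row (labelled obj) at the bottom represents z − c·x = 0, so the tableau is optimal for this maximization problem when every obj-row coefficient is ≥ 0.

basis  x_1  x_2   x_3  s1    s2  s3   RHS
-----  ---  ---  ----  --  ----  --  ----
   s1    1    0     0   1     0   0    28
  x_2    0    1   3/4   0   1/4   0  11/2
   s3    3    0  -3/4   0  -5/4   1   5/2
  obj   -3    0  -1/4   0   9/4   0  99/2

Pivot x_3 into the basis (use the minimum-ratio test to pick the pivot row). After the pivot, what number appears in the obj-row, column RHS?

Ratio test on column x_3 — row 1: entry 0 ≤ 0; row 2: (11/2)/(3/4) = 22/3; row 3: entry -3/4 ≤ 0. Minimum is 22/3 at row 2 (x_2 leaves); pivot element 3/4.
Divide row 2 by 3/4; eliminate column x_3 from the other rows.
obj-row update in column RHS: 99/2 − (-1/4)·(22/3) = 154/3.

154/3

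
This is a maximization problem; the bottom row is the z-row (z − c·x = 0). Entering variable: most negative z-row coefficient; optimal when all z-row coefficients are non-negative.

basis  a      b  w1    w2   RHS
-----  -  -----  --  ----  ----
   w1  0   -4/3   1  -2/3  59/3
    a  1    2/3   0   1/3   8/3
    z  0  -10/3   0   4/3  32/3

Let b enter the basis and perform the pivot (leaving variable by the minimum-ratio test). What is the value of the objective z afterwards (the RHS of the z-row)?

Ratio test on column b — row 1: entry -4/3 ≤ 0; row 2: (8/3)/(2/3) = 4. Minimum is 4 at row 2 (a leaves); pivot element 2/3.
Pivot on row 2; the z-row RHS becomes 32/3 − (-10/3)·4 = 24.

24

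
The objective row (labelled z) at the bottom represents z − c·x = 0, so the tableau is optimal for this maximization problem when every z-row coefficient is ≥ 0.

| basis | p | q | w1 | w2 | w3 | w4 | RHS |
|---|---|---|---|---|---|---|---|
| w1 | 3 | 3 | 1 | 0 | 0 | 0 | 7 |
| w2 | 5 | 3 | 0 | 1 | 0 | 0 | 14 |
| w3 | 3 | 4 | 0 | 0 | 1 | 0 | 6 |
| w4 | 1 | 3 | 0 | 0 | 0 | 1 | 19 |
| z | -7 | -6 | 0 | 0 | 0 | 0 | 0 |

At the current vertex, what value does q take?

q is not in the basis, so in the current basic feasible solution q = 0.

0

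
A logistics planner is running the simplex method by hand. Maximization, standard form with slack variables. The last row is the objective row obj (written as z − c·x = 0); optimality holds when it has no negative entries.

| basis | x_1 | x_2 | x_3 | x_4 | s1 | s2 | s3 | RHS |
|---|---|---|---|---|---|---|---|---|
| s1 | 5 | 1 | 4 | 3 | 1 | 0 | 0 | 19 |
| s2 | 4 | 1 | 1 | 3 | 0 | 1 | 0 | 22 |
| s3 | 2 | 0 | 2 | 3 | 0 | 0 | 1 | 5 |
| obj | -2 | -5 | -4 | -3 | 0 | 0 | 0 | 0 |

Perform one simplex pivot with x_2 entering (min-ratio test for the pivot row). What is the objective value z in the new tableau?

Ratio test on column x_2 — row 1: 19/1 = 19; row 2: 22/1 = 22; row 3: entry 0 ≤ 0. Minimum is 19 at row 1 (s1 leaves); pivot element 1.
Pivot on row 1; the obj-row RHS becomes 0 − (-5)·19 = 95.

95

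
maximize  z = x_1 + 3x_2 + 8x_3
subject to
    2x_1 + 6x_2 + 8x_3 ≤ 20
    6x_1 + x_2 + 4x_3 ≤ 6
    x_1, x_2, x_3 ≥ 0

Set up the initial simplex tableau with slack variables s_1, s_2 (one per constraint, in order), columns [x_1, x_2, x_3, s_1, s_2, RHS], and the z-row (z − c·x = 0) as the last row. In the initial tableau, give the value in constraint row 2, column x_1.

Constraint 2 has coefficient 6 on x_1.

6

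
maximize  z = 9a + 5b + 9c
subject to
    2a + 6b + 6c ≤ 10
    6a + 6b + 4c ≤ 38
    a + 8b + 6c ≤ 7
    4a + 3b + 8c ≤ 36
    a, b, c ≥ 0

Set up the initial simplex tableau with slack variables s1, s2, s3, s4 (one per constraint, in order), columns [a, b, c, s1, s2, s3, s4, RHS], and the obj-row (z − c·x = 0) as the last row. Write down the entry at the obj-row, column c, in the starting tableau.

The obj-row carries the negated objective coefficients: the c entry is -9.

-9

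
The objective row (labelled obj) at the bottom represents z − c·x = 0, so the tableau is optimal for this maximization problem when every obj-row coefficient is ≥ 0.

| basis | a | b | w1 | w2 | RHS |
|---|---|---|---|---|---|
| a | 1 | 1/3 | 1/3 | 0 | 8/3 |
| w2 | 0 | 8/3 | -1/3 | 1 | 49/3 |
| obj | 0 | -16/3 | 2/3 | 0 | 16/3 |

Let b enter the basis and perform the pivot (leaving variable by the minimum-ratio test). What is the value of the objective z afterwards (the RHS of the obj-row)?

38

Ratio test on column b — row 1: (8/3)/(1/3) = 8; row 2: (49/3)/(8/3) = 49/8. Minimum is 49/8 at row 2 (w2 leaves); pivot element 8/3.
Pivot on row 2; the obj-row RHS becomes 16/3 − (-16/3)·(49/8) = 38.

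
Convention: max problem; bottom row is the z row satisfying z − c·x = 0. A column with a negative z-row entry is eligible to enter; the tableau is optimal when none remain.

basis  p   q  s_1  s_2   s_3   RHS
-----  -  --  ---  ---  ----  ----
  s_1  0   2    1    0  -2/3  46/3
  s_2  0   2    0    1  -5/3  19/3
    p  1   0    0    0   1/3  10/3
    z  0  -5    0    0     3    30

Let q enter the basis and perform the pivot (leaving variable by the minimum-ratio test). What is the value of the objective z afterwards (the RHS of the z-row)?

Ratio test on column q — row 1: (46/3)/2 = 23/3; row 2: (19/3)/2 = 19/6; row 3: entry 0 ≤ 0. Minimum is 19/6 at row 2 (s_2 leaves); pivot element 2.
Pivot on row 2; the z-row RHS becomes 30 − (-5)·(19/6) = 275/6.

275/6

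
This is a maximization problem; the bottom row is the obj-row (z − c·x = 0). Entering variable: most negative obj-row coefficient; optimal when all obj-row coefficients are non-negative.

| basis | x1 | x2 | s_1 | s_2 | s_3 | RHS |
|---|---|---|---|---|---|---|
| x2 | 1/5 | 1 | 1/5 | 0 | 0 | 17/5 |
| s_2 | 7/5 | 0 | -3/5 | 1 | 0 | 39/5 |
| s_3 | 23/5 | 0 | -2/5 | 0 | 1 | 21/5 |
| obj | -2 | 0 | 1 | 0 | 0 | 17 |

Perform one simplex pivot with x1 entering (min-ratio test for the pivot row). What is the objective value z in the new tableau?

433/23

Ratio test on column x1 — row 1: (17/5)/(1/5) = 17; row 2: (39/5)/(7/5) = 39/7; row 3: (21/5)/(23/5) = 21/23. Minimum is 21/23 at row 3 (s_3 leaves); pivot element 23/5.
Pivot on row 3; the obj-row RHS becomes 17 − (-2)·(21/23) = 433/23.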